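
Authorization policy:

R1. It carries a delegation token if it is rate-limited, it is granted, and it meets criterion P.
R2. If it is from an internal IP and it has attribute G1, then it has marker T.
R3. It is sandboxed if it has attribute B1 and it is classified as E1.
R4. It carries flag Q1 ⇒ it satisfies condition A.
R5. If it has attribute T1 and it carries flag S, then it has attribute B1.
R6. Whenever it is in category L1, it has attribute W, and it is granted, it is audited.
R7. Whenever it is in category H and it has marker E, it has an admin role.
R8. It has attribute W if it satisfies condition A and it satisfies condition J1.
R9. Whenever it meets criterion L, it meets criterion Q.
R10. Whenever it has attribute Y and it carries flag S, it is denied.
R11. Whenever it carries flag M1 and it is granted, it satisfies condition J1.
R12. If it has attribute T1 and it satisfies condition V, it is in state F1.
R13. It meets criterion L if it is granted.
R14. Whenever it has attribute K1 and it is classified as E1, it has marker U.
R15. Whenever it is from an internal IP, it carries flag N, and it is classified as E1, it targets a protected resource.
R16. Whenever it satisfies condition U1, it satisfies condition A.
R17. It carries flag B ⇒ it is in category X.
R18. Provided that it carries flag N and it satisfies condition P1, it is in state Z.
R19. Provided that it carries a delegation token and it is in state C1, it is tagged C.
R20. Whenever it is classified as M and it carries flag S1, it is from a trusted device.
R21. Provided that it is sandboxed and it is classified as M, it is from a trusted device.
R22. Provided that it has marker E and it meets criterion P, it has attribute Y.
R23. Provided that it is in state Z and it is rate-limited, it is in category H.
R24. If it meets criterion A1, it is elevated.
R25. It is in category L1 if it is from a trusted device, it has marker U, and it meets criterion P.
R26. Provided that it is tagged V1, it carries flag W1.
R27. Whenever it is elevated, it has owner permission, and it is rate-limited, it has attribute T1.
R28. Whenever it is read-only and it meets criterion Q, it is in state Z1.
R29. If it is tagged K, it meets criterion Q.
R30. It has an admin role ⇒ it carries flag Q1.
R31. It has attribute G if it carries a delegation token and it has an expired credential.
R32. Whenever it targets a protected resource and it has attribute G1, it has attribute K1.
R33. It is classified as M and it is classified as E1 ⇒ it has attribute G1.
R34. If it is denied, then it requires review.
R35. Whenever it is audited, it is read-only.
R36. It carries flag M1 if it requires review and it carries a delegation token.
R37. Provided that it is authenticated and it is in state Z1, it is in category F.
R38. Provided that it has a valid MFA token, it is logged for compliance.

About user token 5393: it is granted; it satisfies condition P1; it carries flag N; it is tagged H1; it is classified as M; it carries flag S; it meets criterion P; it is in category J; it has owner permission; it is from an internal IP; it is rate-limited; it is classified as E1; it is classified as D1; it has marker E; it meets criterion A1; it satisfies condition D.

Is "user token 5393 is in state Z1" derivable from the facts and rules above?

By R1 (it is rate-limited, it is granted, it meets criterion P): it carries a delegation token.
By R13 (it is granted): it meets criterion L.
By R15 (it is from an internal IP, it carries flag N, it is classified as E1): it targets a protected resource.
By R18 (it carries flag N, it satisfies condition P1): it is in state Z.
By R22 (it has marker E, it meets criterion P): it has attribute Y.
By R23 (it is in state Z, it is rate-limited): it is in category H.
By R24 (it meets criterion A1): it is elevated.
By R27 (it is elevated, it has owner permission, it is rate-limited): it has attribute T1.
By R33 (it is classified as M, it is classified as E1): it has attribute G1.
By R5 (it has attribute T1, it carries flag S): it has attribute B1.
By R7 (it is in category H, it has marker E): it has an admin role.
By R9 (it meets criterion L): it meets criterion Q.
By R10 (it has attribute Y, it carries flag S): it is denied.
By R30 (it has an admin role): it carries flag Q1.
By R32 (it targets a protected resource, it has attribute G1): it has attribute K1.
By R34 (it is denied): it requires review.
By R36 (it requires review, it carries a delegation token): it carries flag M1.
By R3 (it has attribute B1, it is classified as E1): it is sandboxed.
By R4 (it carries flag Q1): it satisfies condition A.
By R11 (it carries flag M1, it is granted): it satisfies condition J1.
By R14 (it has attribute K1, it is classified as E1): it has marker U.
By R21 (it is sandboxed, it is classified as M): it is from a trusted device.
By R25 (it is from a trusted device, it has marker U, it meets criterion P): it is in category L1.
By R8 (it satisfies condition A, it satisfies condition J1): it has attribute W.
By R6 (it is in category L1, it has attribute W, it is granted): it is audited.
By R35 (it is audited): it is read-only.
By R28 (it is read-only, it meets criterion Q): it is in state Z1.

Yes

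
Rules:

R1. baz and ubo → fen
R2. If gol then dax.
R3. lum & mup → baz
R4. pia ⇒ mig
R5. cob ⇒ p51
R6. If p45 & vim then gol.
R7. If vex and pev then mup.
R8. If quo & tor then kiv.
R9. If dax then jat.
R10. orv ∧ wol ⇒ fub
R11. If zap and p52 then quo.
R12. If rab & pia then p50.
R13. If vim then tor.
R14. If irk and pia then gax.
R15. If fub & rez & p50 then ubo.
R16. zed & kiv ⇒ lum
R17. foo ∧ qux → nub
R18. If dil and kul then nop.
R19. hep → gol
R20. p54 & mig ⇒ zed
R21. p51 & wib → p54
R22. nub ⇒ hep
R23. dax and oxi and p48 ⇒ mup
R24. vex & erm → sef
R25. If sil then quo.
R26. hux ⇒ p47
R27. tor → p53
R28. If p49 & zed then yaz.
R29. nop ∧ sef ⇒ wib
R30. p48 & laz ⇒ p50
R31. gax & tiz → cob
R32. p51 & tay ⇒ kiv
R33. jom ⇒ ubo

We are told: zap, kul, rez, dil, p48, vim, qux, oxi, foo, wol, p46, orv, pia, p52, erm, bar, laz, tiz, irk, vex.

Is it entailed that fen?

mig  (by R4: pia)
fub  (by R10: orv, wol)
quo  (by R11: zap, p52)
tor  (by R13: vim)
gax  (by R14: irk, pia)
nub  (by R17: foo, qux)
nop  (by R18: dil, kul)
hep  (by R22: nub)
sef  (by R24: vex, erm)
wib  (by R29: nop, sef)
p50  (by R30: p48, laz)
cob  (by R31: gax, tiz)
p51  (by R5: cob)
kiv  (by R8: quo, tor)
ubo  (by R15: fub, rez, p50)
gol  (by R19: hep)
p54  (by R21: p51, wib)
dax  (by R2: gol)
zed  (by R20: p54, mig)
mup  (by R23: dax, oxi, p48)
lum  (by R16: zed, kiv)
baz  (by R3: lum, mup)
fen  (by R1: baz, ubo)

Yes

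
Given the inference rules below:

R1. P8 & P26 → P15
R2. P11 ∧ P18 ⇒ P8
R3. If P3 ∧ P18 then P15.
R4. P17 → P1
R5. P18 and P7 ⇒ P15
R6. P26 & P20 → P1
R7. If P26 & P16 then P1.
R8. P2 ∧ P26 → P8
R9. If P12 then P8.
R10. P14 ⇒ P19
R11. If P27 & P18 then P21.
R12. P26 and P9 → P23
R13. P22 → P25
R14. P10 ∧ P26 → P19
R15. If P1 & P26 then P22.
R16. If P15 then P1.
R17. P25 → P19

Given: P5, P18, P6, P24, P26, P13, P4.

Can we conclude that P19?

Forward chaining from the given facts derives: nothing new.
Rules concluding P19: R10 needs P14; R14 needs P10; R17 needs P25 — none of these are established.

No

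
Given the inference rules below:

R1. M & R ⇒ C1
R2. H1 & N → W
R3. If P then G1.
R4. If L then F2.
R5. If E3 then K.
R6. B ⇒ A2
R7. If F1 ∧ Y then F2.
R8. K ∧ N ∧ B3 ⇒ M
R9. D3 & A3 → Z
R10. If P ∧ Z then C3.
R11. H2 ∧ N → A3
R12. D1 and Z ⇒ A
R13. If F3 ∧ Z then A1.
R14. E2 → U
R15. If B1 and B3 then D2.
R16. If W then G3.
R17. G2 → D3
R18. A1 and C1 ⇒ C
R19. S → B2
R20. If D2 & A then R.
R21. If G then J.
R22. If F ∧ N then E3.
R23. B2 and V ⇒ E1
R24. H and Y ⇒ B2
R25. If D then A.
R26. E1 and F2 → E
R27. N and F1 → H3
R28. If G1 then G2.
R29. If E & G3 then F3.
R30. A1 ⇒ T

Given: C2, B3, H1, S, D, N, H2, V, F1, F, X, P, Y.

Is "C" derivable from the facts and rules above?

Forward chaining from the given facts derives: W, G1, F2, A3, G3, B2, E3, E1, A, E, H3, G2, F3, K, M, D3, Z, C3, A1, T.
The only rule concluding C is R18, which needs C1; that is never established.

No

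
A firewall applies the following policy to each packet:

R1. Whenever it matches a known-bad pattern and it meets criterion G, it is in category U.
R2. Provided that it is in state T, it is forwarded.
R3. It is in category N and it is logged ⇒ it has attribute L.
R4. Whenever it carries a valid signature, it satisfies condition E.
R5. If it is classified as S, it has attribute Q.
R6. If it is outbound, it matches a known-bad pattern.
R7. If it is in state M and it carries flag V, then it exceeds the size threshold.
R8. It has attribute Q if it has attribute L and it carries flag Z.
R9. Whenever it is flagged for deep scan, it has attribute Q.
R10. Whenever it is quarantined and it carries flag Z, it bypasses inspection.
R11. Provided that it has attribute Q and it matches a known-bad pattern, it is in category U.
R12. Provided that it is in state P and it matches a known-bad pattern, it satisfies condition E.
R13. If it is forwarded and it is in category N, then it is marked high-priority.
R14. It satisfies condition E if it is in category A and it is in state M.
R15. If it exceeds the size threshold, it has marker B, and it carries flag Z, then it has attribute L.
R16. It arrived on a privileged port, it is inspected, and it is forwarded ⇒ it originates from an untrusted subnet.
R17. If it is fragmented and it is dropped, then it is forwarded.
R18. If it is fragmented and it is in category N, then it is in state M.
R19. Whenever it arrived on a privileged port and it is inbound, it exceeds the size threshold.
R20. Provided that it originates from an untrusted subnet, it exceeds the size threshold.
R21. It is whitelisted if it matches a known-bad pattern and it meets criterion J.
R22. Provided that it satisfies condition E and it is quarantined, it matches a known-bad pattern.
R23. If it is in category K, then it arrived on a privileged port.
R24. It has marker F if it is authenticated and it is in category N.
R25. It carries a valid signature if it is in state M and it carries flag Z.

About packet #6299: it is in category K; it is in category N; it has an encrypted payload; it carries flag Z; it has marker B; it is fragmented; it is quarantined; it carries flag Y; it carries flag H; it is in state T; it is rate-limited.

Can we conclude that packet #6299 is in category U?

Forward chaining from the given facts derives: is forwarded, bypasses inspection, is marked high-priority, is in state M, arrived on a privileged port, carries a valid signature, satisfies condition E, matches a known-bad pattern.
Rules concluding "it is in category U": R1 needs "it meets criterion G"; R11 needs "it has attribute Q" — none of these are established.

No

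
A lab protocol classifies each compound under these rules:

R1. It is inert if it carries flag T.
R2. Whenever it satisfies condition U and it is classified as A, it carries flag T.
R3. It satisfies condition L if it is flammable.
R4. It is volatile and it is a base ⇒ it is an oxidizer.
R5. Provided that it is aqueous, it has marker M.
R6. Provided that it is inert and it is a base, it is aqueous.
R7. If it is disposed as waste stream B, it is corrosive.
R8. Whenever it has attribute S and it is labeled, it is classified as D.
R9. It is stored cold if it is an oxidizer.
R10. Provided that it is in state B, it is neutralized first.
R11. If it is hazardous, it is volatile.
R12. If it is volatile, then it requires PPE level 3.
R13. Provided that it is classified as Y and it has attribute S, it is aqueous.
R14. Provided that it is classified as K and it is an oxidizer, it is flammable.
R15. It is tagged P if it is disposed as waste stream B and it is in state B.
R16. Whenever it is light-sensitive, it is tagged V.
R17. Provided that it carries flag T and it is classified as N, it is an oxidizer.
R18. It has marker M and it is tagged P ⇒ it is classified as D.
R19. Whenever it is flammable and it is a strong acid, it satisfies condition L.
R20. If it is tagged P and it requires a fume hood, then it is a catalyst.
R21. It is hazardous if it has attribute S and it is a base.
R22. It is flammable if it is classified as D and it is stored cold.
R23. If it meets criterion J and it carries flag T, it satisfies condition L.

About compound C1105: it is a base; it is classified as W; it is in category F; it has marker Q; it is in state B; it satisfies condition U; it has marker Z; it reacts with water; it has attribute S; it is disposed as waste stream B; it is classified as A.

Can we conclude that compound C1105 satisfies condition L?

Yes

By R2 (it satisfies condition U, it is classified as A): it carries flag T.
By R15 (it is disposed as waste stream B, it is in state B): it is tagged P.
By R21 (it has attribute S, it is a base): it is hazardous.
By R1 (it carries flag T): it is inert.
By R6 (it is inert, it is a base): it is aqueous.
By R11 (it is hazardous): it is volatile.
By R4 (it is volatile, it is a base): it is an oxidizer.
By R5 (it is aqueous): it has marker M.
By R9 (it is an oxidizer): it is stored cold.
By R18 (it has marker M, it is tagged P): it is classified as D.
By R22 (it is classified as D, it is stored cold): it is flammable.
By R3 (it is flammable): it satisfies condition L.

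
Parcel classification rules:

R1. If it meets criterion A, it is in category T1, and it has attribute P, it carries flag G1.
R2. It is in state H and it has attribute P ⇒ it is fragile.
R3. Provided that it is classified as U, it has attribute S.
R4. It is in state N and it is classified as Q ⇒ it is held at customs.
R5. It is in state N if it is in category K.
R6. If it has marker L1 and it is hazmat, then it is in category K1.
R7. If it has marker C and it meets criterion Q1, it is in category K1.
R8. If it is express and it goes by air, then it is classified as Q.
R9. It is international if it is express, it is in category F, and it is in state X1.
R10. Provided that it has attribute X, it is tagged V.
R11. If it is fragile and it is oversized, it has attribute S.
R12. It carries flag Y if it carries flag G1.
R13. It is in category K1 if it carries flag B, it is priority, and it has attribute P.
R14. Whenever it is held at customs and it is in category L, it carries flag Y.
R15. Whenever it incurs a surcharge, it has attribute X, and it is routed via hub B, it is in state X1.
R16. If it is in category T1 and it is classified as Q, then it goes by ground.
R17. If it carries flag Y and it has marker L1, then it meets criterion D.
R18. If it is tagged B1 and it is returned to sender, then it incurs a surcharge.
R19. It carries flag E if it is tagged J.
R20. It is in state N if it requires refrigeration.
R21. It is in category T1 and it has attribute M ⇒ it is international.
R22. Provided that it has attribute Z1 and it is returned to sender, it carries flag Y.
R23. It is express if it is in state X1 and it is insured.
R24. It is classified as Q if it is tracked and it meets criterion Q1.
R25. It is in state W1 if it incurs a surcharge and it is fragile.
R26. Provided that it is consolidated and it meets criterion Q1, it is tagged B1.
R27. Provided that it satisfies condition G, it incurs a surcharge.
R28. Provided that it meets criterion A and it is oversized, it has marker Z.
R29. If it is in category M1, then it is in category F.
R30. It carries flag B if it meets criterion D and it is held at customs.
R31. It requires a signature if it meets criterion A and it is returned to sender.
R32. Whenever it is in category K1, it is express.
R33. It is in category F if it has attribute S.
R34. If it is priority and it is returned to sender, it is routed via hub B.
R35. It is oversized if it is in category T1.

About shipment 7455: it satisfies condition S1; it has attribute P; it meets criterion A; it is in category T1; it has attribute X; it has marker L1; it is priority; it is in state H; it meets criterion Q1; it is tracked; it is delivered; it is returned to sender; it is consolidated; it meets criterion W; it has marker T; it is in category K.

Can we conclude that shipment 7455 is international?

By R1 (it meets criterion A, it is in category T1, it has attribute P): it carries flag G1.
By R2 (it is in state H, it has attribute P): it is fragile.
By R5 (it is in category K): it is in state N.
By R12 (it carries flag G1): it carries flag Y.
By R17 (it carries flag Y, it has marker L1): it meets criterion D.
By R24 (it is tracked, it meets criterion Q1): it is classified as Q.
By R26 (it is consolidated, it meets criterion Q1): it is tagged B1.
By R34 (it is priority, it is returned to sender): it is routed via hub B.
By R35 (it is in category T1): it is oversized.
By R4 (it is in state N, it is classified as Q): it is held at customs.
By R11 (it is fragile, it is oversized): it has attribute S.
By R18 (it is tagged B1, it is returned to sender): it incurs a surcharge.
By R30 (it meets criterion D, it is held at customs): it carries flag B.
By R33 (it has attribute S): it is in category F.
By R13 (it carries flag B, it is priority, it has attribute P): it is in category K1.
By R15 (it incurs a surcharge, it has attribute X, it is routed via hub B): it is in state X1.
By R32 (it is in category K1): it is express.
By R9 (it is express, it is in category F, it is in state X1): it is international.

Yes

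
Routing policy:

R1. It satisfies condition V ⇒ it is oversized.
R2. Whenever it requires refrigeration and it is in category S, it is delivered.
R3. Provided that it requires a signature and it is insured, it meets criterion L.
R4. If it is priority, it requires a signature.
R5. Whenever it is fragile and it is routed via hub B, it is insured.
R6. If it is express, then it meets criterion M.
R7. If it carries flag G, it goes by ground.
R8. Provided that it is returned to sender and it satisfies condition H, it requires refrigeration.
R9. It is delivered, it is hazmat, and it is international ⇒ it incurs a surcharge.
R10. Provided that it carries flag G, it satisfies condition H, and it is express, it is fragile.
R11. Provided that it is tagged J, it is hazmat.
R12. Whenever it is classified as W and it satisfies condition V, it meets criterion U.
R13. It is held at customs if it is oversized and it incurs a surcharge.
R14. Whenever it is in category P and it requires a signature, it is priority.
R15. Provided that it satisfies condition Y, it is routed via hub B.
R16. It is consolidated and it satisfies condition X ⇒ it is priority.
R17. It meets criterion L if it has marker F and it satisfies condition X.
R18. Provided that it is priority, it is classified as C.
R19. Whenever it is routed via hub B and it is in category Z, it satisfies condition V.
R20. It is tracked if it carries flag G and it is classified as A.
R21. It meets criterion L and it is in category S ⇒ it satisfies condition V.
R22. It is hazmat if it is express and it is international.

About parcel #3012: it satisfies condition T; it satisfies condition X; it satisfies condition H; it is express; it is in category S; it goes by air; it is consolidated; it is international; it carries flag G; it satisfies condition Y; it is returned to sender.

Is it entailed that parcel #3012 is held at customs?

By R8 (it is returned to sender, it satisfies condition H): it requires refrigeration.
By R10 (it carries flag G, it satisfies condition H, it is express): it is fragile.
By R15 (it satisfies condition Y): it is routed via hub B.
By R16 (it is consolidated, it satisfies condition X): it is priority.
By R22 (it is express, it is international): it is hazmat.
By R2 (it requires refrigeration, it is in category S): it is delivered.
By R4 (it is priority): it requires a signature.
By R5 (it is fragile, it is routed via hub B): it is insured.
By R9 (it is delivered, it is hazmat, it is international): it incurs a surcharge.
By R3 (it requires a signature, it is insured): it meets criterion L.
By R21 (it meets criterion L, it is in category S): it satisfies condition V.
By R1 (it satisfies condition V): it is oversized.
By R13 (it is oversized, it incurs a surcharge): it is held at customs.

Yes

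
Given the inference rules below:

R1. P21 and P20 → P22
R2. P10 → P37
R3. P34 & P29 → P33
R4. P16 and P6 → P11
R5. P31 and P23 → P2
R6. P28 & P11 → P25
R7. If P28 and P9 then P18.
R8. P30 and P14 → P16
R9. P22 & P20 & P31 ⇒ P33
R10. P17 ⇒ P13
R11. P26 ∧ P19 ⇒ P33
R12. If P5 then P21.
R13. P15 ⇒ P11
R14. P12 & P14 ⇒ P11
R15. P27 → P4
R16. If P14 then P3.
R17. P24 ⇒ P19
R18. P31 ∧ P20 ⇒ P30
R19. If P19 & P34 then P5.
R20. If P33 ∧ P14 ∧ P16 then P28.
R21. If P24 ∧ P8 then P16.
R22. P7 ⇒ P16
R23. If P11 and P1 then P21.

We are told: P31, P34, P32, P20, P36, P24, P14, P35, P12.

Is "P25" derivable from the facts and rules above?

Yes

P11  (by R14: P12, P14)
P19  (by R17: P24)
P30  (by R18: P31, P20)
P5  (by R19: P19, P34)
P16  (by R8: P30, P14)
P21  (by R12: P5)
P22  (by R1: P21, P20)
P33  (by R9: P22, P20, P31)
P28  (by R20: P33, P14, P16)
P25  (by R6: P28, P11)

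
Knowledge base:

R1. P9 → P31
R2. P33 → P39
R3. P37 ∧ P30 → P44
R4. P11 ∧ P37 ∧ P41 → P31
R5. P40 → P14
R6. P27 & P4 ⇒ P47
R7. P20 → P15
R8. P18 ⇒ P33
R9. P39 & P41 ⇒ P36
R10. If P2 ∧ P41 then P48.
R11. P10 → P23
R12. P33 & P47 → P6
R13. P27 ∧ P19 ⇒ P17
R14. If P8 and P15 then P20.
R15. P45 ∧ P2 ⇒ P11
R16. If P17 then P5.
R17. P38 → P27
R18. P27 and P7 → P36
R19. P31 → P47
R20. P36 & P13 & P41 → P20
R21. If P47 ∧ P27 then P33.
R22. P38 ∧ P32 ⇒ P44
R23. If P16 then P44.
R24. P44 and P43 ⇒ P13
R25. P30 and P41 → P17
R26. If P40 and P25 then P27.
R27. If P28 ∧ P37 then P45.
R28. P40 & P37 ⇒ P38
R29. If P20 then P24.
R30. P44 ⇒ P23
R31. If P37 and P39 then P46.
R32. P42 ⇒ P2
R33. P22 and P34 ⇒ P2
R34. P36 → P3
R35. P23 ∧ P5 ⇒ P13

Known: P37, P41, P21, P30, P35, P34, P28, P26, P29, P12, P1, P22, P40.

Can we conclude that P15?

Yes

P44  (by R3: P37, P30)
P17  (by R25: P30, P41)
P45  (by R27: P28, P37)
P38  (by R28: P40, P37)
P23  (by R30: P44)
P2  (by R33: P22, P34)
P11  (by R15: P45, P2)
P5  (by R16: P17)
P27  (by R17: P38)
P13  (by R35: P23, P5)
P31  (by R4: P11, P37, P41)
P47  (by R19: P31)
P33  (by R21: P47, P27)
P39  (by R2: P33)
P36  (by R9: P39, P41)
P20  (by R20: P36, P13, P41)
P15  (by R7: P20)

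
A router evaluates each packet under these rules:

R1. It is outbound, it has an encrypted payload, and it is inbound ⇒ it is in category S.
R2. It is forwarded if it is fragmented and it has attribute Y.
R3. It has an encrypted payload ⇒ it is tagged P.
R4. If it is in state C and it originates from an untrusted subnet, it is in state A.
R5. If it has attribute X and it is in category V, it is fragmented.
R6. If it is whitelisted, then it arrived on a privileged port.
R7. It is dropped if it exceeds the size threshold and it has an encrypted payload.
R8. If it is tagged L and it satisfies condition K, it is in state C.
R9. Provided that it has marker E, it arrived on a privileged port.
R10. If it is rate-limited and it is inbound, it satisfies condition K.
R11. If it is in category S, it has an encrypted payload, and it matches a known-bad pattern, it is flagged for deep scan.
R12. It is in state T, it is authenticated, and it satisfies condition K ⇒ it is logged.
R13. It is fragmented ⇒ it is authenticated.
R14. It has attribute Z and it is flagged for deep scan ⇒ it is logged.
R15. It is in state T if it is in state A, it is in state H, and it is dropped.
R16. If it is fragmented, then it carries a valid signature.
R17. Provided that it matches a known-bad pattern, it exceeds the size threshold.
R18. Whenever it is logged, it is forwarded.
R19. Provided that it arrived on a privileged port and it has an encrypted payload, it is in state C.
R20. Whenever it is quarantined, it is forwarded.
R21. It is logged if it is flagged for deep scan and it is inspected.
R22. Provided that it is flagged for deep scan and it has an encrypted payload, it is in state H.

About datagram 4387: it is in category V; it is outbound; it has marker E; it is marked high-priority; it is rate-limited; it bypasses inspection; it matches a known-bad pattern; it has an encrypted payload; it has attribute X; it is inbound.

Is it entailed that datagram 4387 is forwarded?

No

Forward chaining from the given facts derives: is in category S, is tagged P, is fragmented, arrived on a privileged port, satisfies condition K, is flagged for deep scan, is authenticated, carries a valid signature, exceeds the size threshold, is in state C, is in state H, is dropped.
Rules concluding "it is forwarded": R2 needs "it has attribute Y"; R18 needs "it is logged"; R20 needs "it is quarantined" — none of these are established.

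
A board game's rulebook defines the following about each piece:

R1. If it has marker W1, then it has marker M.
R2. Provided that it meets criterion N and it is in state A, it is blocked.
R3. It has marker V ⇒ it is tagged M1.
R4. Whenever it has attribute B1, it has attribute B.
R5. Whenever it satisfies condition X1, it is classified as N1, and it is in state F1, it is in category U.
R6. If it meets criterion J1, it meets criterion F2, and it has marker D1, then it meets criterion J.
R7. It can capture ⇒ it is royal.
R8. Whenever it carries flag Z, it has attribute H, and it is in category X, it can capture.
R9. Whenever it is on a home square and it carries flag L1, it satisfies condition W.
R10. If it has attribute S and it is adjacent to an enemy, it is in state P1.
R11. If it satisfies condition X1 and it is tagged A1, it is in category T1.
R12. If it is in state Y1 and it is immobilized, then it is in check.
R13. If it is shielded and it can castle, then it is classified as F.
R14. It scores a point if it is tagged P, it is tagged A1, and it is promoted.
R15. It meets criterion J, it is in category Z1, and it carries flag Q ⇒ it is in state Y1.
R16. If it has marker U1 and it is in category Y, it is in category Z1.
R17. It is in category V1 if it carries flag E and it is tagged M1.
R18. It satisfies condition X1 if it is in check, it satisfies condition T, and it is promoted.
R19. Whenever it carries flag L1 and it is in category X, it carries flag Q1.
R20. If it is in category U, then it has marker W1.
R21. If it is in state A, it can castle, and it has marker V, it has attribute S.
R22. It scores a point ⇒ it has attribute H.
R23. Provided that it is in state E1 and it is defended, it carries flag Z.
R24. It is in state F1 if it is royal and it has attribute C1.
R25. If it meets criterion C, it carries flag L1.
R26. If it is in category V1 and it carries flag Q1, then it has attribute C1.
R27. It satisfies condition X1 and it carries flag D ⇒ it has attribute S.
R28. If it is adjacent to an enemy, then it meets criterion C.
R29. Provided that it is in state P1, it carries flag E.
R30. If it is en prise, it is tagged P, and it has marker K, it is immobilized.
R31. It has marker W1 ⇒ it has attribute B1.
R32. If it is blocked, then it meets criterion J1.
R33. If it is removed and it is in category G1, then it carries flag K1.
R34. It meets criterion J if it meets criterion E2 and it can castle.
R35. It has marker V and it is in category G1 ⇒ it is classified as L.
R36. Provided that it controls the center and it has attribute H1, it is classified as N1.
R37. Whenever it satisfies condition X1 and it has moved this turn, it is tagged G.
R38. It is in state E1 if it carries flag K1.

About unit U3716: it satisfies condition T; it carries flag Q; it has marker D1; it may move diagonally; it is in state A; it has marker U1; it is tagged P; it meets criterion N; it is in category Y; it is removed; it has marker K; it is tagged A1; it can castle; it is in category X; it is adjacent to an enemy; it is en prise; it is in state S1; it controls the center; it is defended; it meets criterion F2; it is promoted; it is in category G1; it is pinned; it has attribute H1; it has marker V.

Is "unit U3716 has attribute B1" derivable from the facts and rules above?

Yes

By R2 (it meets criterion N, it is in state A): it is blocked.
By R3 (it has marker V): it is tagged M1.
By R14 (it is tagged P, it is tagged A1, it is promoted): it scores a point.
By R16 (it has marker U1, it is in category Y): it is in category Z1.
By R21 (it is in state A, it can castle, it has marker V): it has attribute S.
By R22 (it scores a point): it has attribute H.
By R28 (it is adjacent to an enemy): it meets criterion C.
By R30 (it is en prise, it is tagged P, it has marker K): it is immobilized.
By R32 (it is blocked): it meets criterion J1.
By R33 (it is removed, it is in category G1): it carries flag K1.
By R36 (it controls the center, it has attribute H1): it is classified as N1.
By R38 (it carries flag K1): it is in state E1.
By R6 (it meets criterion J1, it meets criterion F2, it has marker D1): it meets criterion J.
By R10 (it has attribute S, it is adjacent to an enemy): it is in state P1.
By R15 (it meets criterion J, it is in category Z1, it carries flag Q): it is in state Y1.
By R23 (it is in state E1, it is defended): it carries flag Z.
By R25 (it meets criterion C): it carries flag L1.
By R29 (it is in state P1): it carries flag E.
By R8 (it carries flag Z, it has attribute H, it is in category X): it can capture.
By R12 (it is in state Y1, it is immobilized): it is in check.
By R17 (it carries flag E, it is tagged M1): it is in category V1.
By R18 (it is in check, it satisfies condition T, it is promoted): it satisfies condition X1.
By R19 (it carries flag L1, it is in category X): it carries flag Q1.
By R26 (it is in category V1, it carries flag Q1): it has attribute C1.
By R7 (it can capture): it is royal.
By R24 (it is royal, it has attribute C1): it is in state F1.
By R5 (it satisfies condition X1, it is classified as N1, it is in state F1): it is in category U.
By R20 (it is in category U): it has marker W1.
By R31 (it has marker W1): it has attribute B1.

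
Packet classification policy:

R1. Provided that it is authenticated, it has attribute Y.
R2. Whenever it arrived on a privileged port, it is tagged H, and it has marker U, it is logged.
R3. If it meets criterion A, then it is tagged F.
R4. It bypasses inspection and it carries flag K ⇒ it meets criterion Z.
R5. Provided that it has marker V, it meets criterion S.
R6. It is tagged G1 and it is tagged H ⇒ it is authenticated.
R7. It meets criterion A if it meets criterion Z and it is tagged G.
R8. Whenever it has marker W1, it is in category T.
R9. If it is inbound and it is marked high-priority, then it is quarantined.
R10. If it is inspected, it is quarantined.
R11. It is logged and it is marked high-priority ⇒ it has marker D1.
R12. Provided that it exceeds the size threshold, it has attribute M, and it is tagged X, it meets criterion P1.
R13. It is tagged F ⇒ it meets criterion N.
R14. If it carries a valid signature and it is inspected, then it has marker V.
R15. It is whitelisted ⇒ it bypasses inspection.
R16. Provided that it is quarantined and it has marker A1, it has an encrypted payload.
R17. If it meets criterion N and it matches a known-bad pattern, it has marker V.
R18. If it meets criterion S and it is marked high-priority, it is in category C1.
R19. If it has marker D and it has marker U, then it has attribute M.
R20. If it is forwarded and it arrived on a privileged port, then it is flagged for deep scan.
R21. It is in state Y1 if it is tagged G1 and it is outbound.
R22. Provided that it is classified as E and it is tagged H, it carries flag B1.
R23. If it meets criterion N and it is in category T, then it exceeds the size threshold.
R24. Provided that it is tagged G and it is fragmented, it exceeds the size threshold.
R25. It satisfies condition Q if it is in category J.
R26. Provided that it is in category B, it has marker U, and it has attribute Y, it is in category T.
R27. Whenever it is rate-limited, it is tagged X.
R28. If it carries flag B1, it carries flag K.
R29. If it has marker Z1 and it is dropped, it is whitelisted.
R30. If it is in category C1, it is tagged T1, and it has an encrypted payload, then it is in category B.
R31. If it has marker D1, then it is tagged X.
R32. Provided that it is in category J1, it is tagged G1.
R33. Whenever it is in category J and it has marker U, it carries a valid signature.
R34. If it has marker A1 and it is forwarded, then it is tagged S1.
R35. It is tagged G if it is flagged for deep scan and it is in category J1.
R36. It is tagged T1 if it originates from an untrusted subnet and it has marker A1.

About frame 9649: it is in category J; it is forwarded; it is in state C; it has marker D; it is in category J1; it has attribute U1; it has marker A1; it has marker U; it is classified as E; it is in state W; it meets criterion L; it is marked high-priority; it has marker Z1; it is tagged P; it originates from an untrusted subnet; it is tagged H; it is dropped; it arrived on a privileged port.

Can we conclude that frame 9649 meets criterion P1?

No

Forward chaining from the given facts derives: is logged, has marker D1, has attribute M, is flagged for deep scan, carries flag B1, satisfies condition Q, carries flag K, is whitelisted, is tagged X, is tagged G1, carries a valid signature, is tagged S1, is tagged G, is tagged T1, is authenticated, bypasses inspection, has attribute Y, meets criterion Z, meets criterion A, is tagged F, meets criterion N.
The only rule concluding "it meets criterion P1" is R12, which needs "it exceeds the size threshold"; that is never established.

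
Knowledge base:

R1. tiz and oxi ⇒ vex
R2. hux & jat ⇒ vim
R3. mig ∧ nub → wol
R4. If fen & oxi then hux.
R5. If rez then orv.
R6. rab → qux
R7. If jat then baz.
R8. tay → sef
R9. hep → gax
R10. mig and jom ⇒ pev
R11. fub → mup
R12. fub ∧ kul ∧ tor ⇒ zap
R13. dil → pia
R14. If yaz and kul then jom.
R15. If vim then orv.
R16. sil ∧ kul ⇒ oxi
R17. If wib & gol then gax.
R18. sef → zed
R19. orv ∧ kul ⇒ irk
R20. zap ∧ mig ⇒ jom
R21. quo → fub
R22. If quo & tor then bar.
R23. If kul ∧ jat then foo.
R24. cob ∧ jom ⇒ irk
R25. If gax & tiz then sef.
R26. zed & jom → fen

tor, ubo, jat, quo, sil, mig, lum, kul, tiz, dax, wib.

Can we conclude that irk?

No

Forward chaining from the given facts derives: baz, oxi, fub, bar, foo, vex, mup, zap, jom, pev.
Rules concluding irk: R19 needs orv; R24 needs cob — none of these are established.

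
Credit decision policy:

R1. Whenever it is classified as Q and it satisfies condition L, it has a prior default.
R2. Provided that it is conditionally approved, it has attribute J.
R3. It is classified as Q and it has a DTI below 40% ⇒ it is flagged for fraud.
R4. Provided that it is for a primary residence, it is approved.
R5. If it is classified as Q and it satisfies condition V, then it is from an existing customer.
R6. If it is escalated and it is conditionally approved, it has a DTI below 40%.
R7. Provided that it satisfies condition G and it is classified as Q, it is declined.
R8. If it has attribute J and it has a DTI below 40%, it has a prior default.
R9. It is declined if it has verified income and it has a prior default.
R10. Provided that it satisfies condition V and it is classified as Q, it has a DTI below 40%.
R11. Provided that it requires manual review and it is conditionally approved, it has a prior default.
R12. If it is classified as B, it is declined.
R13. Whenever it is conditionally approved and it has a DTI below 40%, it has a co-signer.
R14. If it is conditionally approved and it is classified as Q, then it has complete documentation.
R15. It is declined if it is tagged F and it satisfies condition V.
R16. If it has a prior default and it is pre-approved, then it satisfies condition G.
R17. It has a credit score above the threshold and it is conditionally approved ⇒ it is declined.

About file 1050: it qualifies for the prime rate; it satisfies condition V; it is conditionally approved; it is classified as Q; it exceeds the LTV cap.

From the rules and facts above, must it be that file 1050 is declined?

No

Forward chaining from the given facts derives: has attribute J, is from an existing customer, has a DTI below 40%, has a co-signer, has complete documentation, is flagged for fraud, has a prior default.
Rules concluding "it is declined": R7 needs "it satisfies condition G"; R9 needs "it has verified income"; R12 needs "it is classified as B"; R15 needs "it is tagged F"; R17 needs "it has a credit score above the threshold" — none of these are established.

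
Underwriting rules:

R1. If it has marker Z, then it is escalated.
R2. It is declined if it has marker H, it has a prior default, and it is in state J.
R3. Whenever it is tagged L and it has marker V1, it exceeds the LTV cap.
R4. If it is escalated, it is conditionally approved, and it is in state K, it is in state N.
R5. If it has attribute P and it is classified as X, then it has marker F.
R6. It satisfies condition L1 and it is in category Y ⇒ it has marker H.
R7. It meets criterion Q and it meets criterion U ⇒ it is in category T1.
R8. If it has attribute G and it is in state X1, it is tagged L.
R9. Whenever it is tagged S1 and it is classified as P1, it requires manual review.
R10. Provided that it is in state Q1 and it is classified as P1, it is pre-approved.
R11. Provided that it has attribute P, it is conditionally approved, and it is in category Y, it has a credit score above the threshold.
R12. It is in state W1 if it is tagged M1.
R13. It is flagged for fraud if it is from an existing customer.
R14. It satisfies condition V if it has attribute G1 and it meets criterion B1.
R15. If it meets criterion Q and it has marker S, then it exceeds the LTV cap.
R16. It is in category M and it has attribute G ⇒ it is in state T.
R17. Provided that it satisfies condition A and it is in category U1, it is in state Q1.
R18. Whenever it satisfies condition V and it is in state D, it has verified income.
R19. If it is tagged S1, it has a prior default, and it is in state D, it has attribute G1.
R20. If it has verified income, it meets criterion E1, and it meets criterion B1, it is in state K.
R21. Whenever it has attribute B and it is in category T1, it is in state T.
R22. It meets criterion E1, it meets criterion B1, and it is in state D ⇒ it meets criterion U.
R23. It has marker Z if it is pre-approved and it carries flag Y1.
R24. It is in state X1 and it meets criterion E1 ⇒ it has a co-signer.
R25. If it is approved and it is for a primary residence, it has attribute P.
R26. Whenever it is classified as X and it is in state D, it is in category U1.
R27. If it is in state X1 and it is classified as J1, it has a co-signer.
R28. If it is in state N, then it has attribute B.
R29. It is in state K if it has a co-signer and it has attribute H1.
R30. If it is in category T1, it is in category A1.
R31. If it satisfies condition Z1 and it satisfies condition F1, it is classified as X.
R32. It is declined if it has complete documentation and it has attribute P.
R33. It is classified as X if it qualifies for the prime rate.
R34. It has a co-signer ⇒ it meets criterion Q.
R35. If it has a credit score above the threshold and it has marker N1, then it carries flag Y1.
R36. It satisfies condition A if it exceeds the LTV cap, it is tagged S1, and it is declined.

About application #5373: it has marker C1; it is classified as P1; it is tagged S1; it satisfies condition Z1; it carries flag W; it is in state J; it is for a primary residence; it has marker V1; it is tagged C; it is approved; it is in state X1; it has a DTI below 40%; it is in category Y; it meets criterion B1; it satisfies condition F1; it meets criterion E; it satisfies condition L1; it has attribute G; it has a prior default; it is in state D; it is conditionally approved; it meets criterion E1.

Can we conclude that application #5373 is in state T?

No

Forward chaining from the given facts derives: has marker H, is tagged L, requires manual review, has attribute G1, meets criterion U, has a co-signer, has attribute P, is classified as X, meets criterion Q, is declined, exceeds the LTV cap, has marker F, is in category T1, has a credit score above the threshold, satisfies condition V, has verified income, is in state K, is in category U1, is in category A1, satisfies condition A, is in state Q1, is pre-approved.
Rules concluding "it is in state T": R16 needs "it is in category M"; R21 needs "it has attribute B" — none of these are established.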